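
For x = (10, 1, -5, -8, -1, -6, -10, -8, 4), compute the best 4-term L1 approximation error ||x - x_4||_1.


Sorted |x_i| descending: [10, 10, 8, 8, 6, 5, 4, 1, 1]
Keep top 4: [10, 10, 8, 8]
Tail entries: [6, 5, 4, 1, 1]
L1 error = sum of tail = 17.

17


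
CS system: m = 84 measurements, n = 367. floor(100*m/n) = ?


100*m/n = 100*84/367 ≈ 22.8883.
floor = 22.

22


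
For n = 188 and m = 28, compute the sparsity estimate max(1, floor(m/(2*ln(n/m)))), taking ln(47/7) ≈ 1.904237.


n/m = 188/28 = 47/7.
ln(n/m) ≈ 1.904237.
2*ln(n/m) ≈ 3.808474.
m/(2*ln(n/m)) ≈ 28/3.808474 ≈ 7.352.
floor = 7.
k_max = max(1, 7) = 7.

7


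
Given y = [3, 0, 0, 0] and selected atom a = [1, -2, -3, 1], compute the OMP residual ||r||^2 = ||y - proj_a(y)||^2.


a^T a = 15.
a^T y = 3.
coeff = 3/15 = 1/5.
||r||^2 = 42/5.

42/5


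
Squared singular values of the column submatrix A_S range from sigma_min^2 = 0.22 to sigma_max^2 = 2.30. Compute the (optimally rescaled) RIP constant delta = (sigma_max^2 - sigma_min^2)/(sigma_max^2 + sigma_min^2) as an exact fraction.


lambda_max - lambda_min = 2.30 - 0.22 = 2.08.
lambda_max + lambda_min = 2.30 + 0.22 = 2.52.
delta = 2.08/2.52 = 208/252 = 52/63.

52/63


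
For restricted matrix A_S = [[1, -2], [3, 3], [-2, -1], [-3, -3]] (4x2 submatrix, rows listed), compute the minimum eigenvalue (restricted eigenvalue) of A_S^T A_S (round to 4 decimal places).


A_S^T A_S = [[23, 18], [18, 23]].
trace = 46.
det = 205.
disc = trace^2 - 4*det = 2116 - 4*205 = 1296.
sqrt(1296) = 36.
lam_min = (46 - 36)/2 = 5 = 5.0000.

5.0000


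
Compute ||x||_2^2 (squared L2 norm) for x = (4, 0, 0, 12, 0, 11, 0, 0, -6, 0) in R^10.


Non-zero entries: [(0, 4), (3, 12), (5, 11), (8, -6)]
Squares: [16, 144, 121, 36]
||x||_2^2 = sum = 317.

317


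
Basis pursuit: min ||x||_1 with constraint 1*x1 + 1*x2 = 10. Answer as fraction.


Axis intercepts:
  x1 = 10, x2 = 0: L1 = 10
  x1 = 0, x2 = 10: L1 = 10
x* = (10, 0)
||x*||_1 = 10.

10


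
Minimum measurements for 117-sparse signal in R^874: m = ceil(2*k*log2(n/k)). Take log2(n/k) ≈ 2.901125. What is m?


log2(n/k) = log2(874/117) ≈ 2.901125.
2*k*log2(n/k) ≈ 2*117*2.901125 = 678.86325.
m = ceil(678.86325) = 679.

679


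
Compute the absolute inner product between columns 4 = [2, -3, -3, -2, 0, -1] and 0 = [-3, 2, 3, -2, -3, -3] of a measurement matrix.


Inner product: 2*-3 + -3*2 + -3*3 + -2*-2 + 0*-3 + -1*-3
Products: [-6, -6, -9, 4, 0, 3]
Sum = -14.
|dot| = 14.

14


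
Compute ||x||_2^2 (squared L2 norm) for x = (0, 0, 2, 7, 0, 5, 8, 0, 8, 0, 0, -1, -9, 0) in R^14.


Non-zero entries: [(2, 2), (3, 7), (5, 5), (6, 8), (8, 8), (11, -1), (12, -9)]
Squares: [4, 49, 25, 64, 64, 1, 81]
||x||_2^2 = sum = 288.

288


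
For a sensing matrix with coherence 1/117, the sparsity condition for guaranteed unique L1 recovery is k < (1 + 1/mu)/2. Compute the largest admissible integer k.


1/mu = 117.
1 + 1/mu = 118.
(1 + 1/mu)/2 = 59 is an integer and the inequality is strict, so k_max = 59 - 1 = 58.

58


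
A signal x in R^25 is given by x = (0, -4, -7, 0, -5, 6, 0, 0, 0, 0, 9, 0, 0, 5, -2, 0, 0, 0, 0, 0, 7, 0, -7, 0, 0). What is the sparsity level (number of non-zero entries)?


Non-zero positions: [1, 2, 4, 5, 10, 13, 14, 20, 22].
Sparsity = 9.

9


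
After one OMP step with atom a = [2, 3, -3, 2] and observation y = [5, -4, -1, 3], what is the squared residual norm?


a^T a = 26.
a^T y = 7.
coeff = 7/26 = 7/26.
||r||^2 = 1277/26.

1277/26


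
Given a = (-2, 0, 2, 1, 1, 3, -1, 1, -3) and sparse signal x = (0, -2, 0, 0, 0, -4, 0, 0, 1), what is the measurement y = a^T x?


Non-zero terms: ['0*-2', '3*-4', '-3*1']
Products: [0, -12, -3]
y = sum = -15.

-15


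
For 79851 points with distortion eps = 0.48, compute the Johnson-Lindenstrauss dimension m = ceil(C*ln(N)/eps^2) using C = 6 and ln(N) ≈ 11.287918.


ln(79851) ≈ 11.287918.
eps^2 = 0.48^2 = 0.2304.
C*ln(N)/eps^2 ≈ 6*11.287918/0.2304 ≈ 293.9562.
m = ceil(293.9562) = 294.

294


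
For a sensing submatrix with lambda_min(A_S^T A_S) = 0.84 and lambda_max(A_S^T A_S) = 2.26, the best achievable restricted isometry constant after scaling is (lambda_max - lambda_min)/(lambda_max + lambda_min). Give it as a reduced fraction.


lambda_max - lambda_min = 2.26 - 0.84 = 1.42.
lambda_max + lambda_min = 2.26 + 0.84 = 3.10.
delta = 1.42/3.10 = 142/310 = 71/155.

71/155


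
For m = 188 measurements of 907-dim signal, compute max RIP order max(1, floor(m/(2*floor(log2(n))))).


floor(log2(907)) = 9.
2*9 = 18.
m/(2*floor(log2(n))) = 188/18 ≈ 10.4444.
floor = 10.
k = max(1, 10) = 10.

10


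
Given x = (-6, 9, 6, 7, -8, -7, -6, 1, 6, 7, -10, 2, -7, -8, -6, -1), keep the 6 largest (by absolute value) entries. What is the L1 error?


Sorted |x_i| descending: [10, 9, 8, 8, 7, 7, 7, 7, 6, 6, 6, 6, 6, 2, 1, 1]
Keep top 6: [10, 9, 8, 8, 7, 7]
Tail entries: [7, 7, 6, 6, 6, 6, 6, 2, 1, 1]
L1 error = sum of tail = 48.

48


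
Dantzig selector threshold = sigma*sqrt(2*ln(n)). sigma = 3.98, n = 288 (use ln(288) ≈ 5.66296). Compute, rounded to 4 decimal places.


ln(288) ≈ 5.66296.
2*ln(n) ≈ 11.32592.
sqrt(2*ln(n)) ≈ sqrt(11.32592) ≈ 3.3654.
threshold ≈ 3.98*3.3654 = 13.394292 ≈ 13.3943.

13.3943


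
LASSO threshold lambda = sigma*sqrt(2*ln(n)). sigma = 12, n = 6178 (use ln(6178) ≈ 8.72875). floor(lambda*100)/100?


ln(6178) ≈ 8.72875.
2*ln(n) ≈ 17.4575.
sqrt(2*ln(n)) ≈ sqrt(17.4575) ≈ 4.178217.
lambda ≈ 12*4.178217 = 50.138604.
floor(lambda*100)/100 = 50.13.

50.13


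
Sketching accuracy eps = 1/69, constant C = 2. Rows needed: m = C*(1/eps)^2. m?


1/eps = 69.
(1/eps)^2 = 4761.
m = 2*4761 = 9522.

9522


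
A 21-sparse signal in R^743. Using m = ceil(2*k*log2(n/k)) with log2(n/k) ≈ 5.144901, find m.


log2(n/k) = log2(743/21) ≈ 5.144901.
2*k*log2(n/k) ≈ 2*21*5.144901 = 216.085842.
m = ceil(216.085842) = 217.

217


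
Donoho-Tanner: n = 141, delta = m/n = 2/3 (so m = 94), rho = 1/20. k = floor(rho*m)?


m = 2/3*141 = 94.
rho = 1/20.
rho*m = 1/20*94 = 4.7.
k = floor(4.7) = 4.

4


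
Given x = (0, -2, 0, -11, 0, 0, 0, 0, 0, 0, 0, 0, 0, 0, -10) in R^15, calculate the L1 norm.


Non-zero entries: [(1, -2), (3, -11), (14, -10)]
Absolute values: [2, 11, 10]
||x||_1 = sum = 23.

23


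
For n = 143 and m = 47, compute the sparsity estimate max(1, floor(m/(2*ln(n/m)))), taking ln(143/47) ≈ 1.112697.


n/m = 143/47.
ln(n/m) ≈ 1.112697.
2*ln(n/m) ≈ 2.225394.
m/(2*ln(n/m)) ≈ 47/2.225394 ≈ 21.1199.
floor = 21.
k_max = max(1, 21) = 21.

21


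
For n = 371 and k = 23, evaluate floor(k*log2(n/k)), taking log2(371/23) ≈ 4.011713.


log2(n/k) = log2(371/23) ≈ 4.011713.
k*log2(n/k) ≈ 23*4.011713 = 92.269399.
floor(92.269399) = 92.

92


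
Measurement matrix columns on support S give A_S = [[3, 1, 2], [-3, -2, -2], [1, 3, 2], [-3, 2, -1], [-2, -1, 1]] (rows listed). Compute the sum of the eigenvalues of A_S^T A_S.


Sum of eigenvalues of A_S^T A_S = trace(A_S^T A_S) = sum of squared column norms of A_S.
A_S^T A_S diagonal: [32, 19, 14].
trace = 32 + 19 + 14 = 65.

65


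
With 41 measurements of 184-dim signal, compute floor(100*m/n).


100*m/n = 100*41/184 ≈ 22.2826.
floor = 22.

22


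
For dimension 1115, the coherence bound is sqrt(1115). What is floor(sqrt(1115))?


33^2 = 1089 <= 1115 < 1156 = 34^2, so 33 <= sqrt(1115) < 34.
floor(sqrt(1115)) = 33.

33


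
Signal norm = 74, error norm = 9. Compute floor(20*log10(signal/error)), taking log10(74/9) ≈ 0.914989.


||x||/||e|| = 74/9.
log10(74/9) ≈ 0.914989.
20*log10(||x||/||e||) ≈ 20*0.914989 = 18.29978.
floor(18.29978) = 18.

18


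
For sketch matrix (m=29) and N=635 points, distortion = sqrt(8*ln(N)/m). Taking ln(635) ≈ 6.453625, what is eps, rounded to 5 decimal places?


ln(635) ≈ 6.453625.
8*ln(N)/m ≈ 8*6.453625/29 ≈ 1.78031034.
eps = sqrt(1.78031034) ≈ 1.3342827 ≈ 1.33428.

1.33428


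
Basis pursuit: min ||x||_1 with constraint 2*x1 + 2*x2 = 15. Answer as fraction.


Axis intercepts:
  x1 = 15/2, x2 = 0: L1 = 15/2
  x1 = 0, x2 = 15/2: L1 = 15/2
x* = (15/2, 0)
||x*||_1 = 15/2.

15/2


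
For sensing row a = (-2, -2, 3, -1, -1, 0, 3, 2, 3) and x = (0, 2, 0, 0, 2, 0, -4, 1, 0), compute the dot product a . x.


Non-zero terms: ['-2*2', '-1*2', '3*-4', '2*1']
Products: [-4, -2, -12, 2]
y = sum = -16.

-16


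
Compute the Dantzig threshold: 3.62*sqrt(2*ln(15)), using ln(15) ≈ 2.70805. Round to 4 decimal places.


ln(15) ≈ 2.70805.
2*ln(n) ≈ 5.4161.
sqrt(2*ln(n)) ≈ sqrt(5.4161) ≈ 2.327252.
threshold ≈ 3.62*2.327252 = 8.42465224 ≈ 8.4247.

8.4247


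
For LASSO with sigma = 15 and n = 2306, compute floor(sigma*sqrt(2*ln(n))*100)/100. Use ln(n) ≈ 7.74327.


ln(2306) ≈ 7.74327.
2*ln(n) ≈ 15.48654.
sqrt(2*ln(n)) ≈ sqrt(15.48654) ≈ 3.935294.
lambda ≈ 15*3.935294 = 59.02941.
floor(lambda*100)/100 = 59.02.

59.02


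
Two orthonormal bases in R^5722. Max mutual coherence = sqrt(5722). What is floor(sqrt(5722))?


75^2 = 5625 <= 5722 < 5776 = 76^2, so 75 <= sqrt(5722) < 76.
floor(sqrt(5722)) = 75.

75


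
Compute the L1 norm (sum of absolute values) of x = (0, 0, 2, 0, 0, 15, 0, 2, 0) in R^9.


Non-zero entries: [(2, 2), (5, 15), (7, 2)]
Absolute values: [2, 15, 2]
||x||_1 = sum = 19.

19


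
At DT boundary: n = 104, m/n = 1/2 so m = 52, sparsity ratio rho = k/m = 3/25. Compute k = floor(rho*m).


m = 1/2*104 = 52.
rho = 3/25.
rho*m = 3/25*52 = 6.24.
k = floor(6.24) = 6.

6


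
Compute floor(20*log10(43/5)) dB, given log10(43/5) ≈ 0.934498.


||x||/||e|| = 43/5.
log10(43/5) ≈ 0.934498.
20*log10(||x||/||e||) ≈ 20*0.934498 = 18.68996.
floor(18.68996) = 18.

18


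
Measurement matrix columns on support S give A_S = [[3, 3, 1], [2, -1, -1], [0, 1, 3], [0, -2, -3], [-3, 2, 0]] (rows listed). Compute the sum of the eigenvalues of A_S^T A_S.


Sum of eigenvalues of A_S^T A_S = trace(A_S^T A_S) = sum of squared column norms of A_S.
A_S^T A_S diagonal: [22, 19, 20].
trace = 22 + 19 + 20 = 61.

61


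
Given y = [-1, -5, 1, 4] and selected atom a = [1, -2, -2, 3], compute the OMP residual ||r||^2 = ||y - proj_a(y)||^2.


a^T a = 18.
a^T y = 19.
coeff = 19/18 = 19/18.
||r||^2 = 413/18.

413/18


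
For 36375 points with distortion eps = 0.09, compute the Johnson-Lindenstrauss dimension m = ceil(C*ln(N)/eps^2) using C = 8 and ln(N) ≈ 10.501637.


ln(36375) ≈ 10.501637.
eps^2 = 0.09^2 = 0.0081.
C*ln(N)/eps^2 ≈ 8*10.501637/0.0081 ≈ 10371.9872.
m = ceil(10371.9872) = 10372.

10372


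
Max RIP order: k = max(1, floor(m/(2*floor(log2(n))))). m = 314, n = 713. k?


floor(log2(713)) = 9.
2*9 = 18.
m/(2*floor(log2(n))) = 314/18 ≈ 17.4444.
floor = 17.
k = max(1, 17) = 17.

17


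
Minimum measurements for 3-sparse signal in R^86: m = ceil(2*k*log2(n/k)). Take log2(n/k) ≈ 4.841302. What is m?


log2(n/k) = log2(86/3) ≈ 4.841302.
2*k*log2(n/k) ≈ 2*3*4.841302 = 29.047812.
m = ceil(29.047812) = 30.

30


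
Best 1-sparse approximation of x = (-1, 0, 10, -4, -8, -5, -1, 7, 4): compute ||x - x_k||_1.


Sorted |x_i| descending: [10, 8, 7, 5, 4, 4, 1, 1, 0]
Keep top 1: [10]
Tail entries: [8, 7, 5, 4, 4, 1, 1, 0]
L1 error = sum of tail = 30.

30


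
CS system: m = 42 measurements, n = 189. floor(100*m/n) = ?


100*m/n = 100*42/189 ≈ 22.2222.
floor = 22.

22


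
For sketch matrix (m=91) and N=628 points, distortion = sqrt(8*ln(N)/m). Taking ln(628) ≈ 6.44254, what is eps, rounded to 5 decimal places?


ln(628) ≈ 6.44254.
8*ln(N)/m ≈ 8*6.44254/91 ≈ 0.56637714.
eps = sqrt(0.56637714) ≈ 0.7525803 ≈ 0.75258.

0.75258


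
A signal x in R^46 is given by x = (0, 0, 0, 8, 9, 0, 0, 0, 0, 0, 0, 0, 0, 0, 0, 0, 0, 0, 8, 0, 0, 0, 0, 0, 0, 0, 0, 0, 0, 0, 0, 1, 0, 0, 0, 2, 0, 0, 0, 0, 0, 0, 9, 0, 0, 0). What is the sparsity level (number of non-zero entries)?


Non-zero positions: [3, 4, 18, 31, 35, 42].
Sparsity = 6.

6


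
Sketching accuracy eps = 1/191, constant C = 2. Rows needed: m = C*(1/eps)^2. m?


1/eps = 191.
(1/eps)^2 = 36481.
m = 2*36481 = 72962.

72962


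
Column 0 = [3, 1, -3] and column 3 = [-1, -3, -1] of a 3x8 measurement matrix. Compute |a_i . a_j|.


Inner product: 3*-1 + 1*-3 + -3*-1
Products: [-3, -3, 3]
Sum = -3.
|dot| = 3.

3


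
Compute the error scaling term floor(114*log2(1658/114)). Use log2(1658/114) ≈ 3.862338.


log2(n/k) = log2(1658/114) ≈ 3.862338.
k*log2(n/k) ≈ 114*3.862338 = 440.306532.
floor(440.306532) = 440.

440


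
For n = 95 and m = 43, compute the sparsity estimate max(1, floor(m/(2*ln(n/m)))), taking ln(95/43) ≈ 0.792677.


n/m = 95/43.
ln(n/m) ≈ 0.792677.
2*ln(n/m) ≈ 1.585354.
m/(2*ln(n/m)) ≈ 43/1.585354 ≈ 27.1233.
floor = 27.
k_max = max(1, 27) = 27.

27


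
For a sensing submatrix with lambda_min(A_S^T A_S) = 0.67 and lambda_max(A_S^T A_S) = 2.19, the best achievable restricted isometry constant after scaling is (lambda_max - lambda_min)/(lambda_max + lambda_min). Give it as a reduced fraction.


lambda_max - lambda_min = 2.19 - 0.67 = 1.52.
lambda_max + lambda_min = 2.19 + 0.67 = 2.86.
delta = 1.52/2.86 = 152/286 = 76/143.

76/143


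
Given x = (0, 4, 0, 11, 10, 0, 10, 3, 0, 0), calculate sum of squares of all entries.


Non-zero entries: [(1, 4), (3, 11), (4, 10), (6, 10), (7, 3)]
Squares: [16, 121, 100, 100, 9]
||x||_2^2 = sum = 346.

346


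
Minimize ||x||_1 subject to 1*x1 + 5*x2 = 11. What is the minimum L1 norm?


Axis intercepts:
  x1 = 11, x2 = 0: L1 = 11
  x1 = 0, x2 = 11/5: L1 = 11/5
x* = (0, 11/5)
||x*||_1 = 11/5.

11/5


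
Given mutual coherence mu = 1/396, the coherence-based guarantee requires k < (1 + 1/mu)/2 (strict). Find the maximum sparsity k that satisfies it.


1/mu = 396.
1 + 1/mu = 397.
(1 + 1/mu)/2 = 198.5 is not an integer, so k_max = floor(198.5) = 198.

198


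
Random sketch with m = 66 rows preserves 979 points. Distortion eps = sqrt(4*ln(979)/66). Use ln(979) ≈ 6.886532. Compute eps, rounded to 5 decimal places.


ln(979) ≈ 6.886532.
4*ln(N)/m ≈ 4*6.886532/66 ≈ 0.41736558.
eps = sqrt(0.41736558) ≈ 0.6460384 ≈ 0.64604.

0.64604


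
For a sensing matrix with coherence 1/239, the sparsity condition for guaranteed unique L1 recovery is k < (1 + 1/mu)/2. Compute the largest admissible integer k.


1/mu = 239.
1 + 1/mu = 240.
(1 + 1/mu)/2 = 120 is an integer and the inequality is strict, so k_max = 120 - 1 = 119.

119


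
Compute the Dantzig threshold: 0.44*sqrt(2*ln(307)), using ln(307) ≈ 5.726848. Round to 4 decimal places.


ln(307) ≈ 5.726848.
2*ln(n) ≈ 11.453696.
sqrt(2*ln(n)) ≈ sqrt(11.453696) ≈ 3.384331.
threshold ≈ 0.44*3.384331 = 1.48910564 ≈ 1.4891.

1.4891


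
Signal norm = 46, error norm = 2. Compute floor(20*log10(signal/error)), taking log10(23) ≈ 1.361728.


||x||/||e|| = 46/2 = 23.
log10(23) ≈ 1.361728.
20*log10(||x||/||e||) ≈ 20*1.361728 = 27.23456.
floor(27.23456) = 27.

27


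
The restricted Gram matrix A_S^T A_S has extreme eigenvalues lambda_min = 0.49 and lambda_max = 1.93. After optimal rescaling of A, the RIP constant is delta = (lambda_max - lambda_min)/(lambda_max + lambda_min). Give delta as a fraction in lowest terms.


lambda_max - lambda_min = 1.93 - 0.49 = 1.44.
lambda_max + lambda_min = 1.93 + 0.49 = 2.42.
delta = 1.44/2.42 = 144/242 = 72/121.

72/121


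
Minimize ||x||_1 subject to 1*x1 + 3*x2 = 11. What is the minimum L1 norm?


Axis intercepts:
  x1 = 11, x2 = 0: L1 = 11
  x1 = 0, x2 = 11/3: L1 = 11/3
x* = (0, 11/3)
||x*||_1 = 11/3.

11/3


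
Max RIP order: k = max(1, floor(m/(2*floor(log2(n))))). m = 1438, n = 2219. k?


floor(log2(2219)) = 11.
2*11 = 22.
m/(2*floor(log2(n))) = 1438/22 ≈ 65.3636.
floor = 65.
k = max(1, 65) = 65.

65


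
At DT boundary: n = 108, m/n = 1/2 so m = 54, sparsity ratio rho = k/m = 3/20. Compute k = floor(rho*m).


m = 1/2*108 = 54.
rho = 3/20.
rho*m = 3/20*54 = 8.1.
k = floor(8.1) = 8.

8


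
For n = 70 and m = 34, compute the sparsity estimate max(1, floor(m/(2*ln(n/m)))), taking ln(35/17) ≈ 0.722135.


n/m = 70/34 = 35/17.
ln(n/m) ≈ 0.722135.
2*ln(n/m) ≈ 1.44427.
m/(2*ln(n/m)) ≈ 34/1.44427 ≈ 23.5413.
floor = 23.
k_max = max(1, 23) = 23.

23


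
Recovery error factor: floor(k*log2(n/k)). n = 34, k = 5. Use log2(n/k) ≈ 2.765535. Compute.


log2(n/k) = log2(34/5) ≈ 2.765535.
k*log2(n/k) ≈ 5*2.765535 = 13.827675.
floor(13.827675) = 13.

13


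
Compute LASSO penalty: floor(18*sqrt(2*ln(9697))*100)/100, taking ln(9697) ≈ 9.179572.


ln(9697) ≈ 9.179572.
2*ln(n) ≈ 18.359144.
sqrt(2*ln(n)) ≈ sqrt(18.359144) ≈ 4.284757.
lambda ≈ 18*4.284757 = 77.125626.
floor(lambda*100)/100 = 77.12.

77.12


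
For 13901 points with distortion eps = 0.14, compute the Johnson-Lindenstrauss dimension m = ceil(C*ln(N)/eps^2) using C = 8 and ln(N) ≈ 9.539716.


ln(13901) ≈ 9.539716.
eps^2 = 0.14^2 = 0.0196.
C*ln(N)/eps^2 ≈ 8*9.539716/0.0196 ≈ 3893.7616.
m = ceil(3893.7616) = 3894.

3894


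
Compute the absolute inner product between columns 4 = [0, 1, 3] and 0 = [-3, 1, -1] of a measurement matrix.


Inner product: 0*-3 + 1*1 + 3*-1
Products: [0, 1, -3]
Sum = -2.
|dot| = 2.

2


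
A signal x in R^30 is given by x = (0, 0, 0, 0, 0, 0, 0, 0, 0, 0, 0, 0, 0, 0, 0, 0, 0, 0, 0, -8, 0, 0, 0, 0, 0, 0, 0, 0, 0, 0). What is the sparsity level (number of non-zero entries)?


Non-zero positions: [19].
Sparsity = 1.

1


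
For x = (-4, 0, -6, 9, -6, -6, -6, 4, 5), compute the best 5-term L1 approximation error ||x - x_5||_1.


Sorted |x_i| descending: [9, 6, 6, 6, 6, 5, 4, 4, 0]
Keep top 5: [9, 6, 6, 6, 6]
Tail entries: [5, 4, 4, 0]
L1 error = sum of tail = 13.

13


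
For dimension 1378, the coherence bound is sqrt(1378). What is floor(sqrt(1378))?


37^2 = 1369 <= 1378 < 1444 = 38^2, so 37 <= sqrt(1378) < 38.
floor(sqrt(1378)) = 37.

37


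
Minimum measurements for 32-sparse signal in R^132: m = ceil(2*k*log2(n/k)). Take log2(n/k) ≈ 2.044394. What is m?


log2(n/k) = log2(132/32) ≈ 2.044394.
2*k*log2(n/k) ≈ 2*32*2.044394 = 130.841216.
m = ceil(130.841216) = 131.

131


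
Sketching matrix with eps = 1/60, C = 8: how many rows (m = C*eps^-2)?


1/eps = 60.
(1/eps)^2 = 3600.
m = 8*3600 = 28800.

28800


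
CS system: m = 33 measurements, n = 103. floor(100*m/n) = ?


100*m/n = 100*33/103 ≈ 32.0388.
floor = 32.

32


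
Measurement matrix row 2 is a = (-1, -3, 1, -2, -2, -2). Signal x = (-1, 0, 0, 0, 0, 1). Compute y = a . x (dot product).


Non-zero terms: ['-1*-1', '-2*1']
Products: [1, -2]
y = sum = -1.

-1


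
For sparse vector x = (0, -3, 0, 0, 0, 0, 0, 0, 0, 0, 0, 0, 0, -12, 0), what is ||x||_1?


Non-zero entries: [(1, -3), (13, -12)]
Absolute values: [3, 12]
||x||_1 = sum = 15.

15


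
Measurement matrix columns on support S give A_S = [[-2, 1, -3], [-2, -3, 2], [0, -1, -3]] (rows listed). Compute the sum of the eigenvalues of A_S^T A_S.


Sum of eigenvalues of A_S^T A_S = trace(A_S^T A_S) = sum of squared column norms of A_S.
A_S^T A_S diagonal: [8, 11, 22].
trace = 8 + 11 + 22 = 41.

41


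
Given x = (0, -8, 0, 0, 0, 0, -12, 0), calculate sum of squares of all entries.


Non-zero entries: [(1, -8), (6, -12)]
Squares: [64, 144]
||x||_2^2 = sum = 208.

208


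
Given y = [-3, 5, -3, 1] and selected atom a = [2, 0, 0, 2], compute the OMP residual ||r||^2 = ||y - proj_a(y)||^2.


a^T a = 8.
a^T y = -4.
coeff = -4/8 = -1/2.
||r||^2 = 42.

42


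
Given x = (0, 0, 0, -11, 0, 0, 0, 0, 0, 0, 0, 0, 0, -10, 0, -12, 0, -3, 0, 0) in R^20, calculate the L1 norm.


Non-zero entries: [(3, -11), (13, -10), (15, -12), (17, -3)]
Absolute values: [11, 10, 12, 3]
||x||_1 = sum = 36.

36


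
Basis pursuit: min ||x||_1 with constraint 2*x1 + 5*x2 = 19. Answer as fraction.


Axis intercepts:
  x1 = 19/2, x2 = 0: L1 = 19/2
  x1 = 0, x2 = 19/5: L1 = 19/5
x* = (0, 19/5)
||x*||_1 = 19/5.

19/5


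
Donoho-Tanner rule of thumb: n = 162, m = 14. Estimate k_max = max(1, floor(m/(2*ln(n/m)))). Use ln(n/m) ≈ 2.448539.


n/m = 162/14 = 81/7.
ln(n/m) ≈ 2.448539.
2*ln(n/m) ≈ 4.897078.
m/(2*ln(n/m)) ≈ 14/4.897078 ≈ 2.8588.
floor = 2.
k_max = max(1, 2) = 2.

2


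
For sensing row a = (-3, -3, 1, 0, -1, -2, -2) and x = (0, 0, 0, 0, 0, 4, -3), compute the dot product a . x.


Non-zero terms: ['-2*4', '-2*-3']
Products: [-8, 6]
y = sum = -2.

-2


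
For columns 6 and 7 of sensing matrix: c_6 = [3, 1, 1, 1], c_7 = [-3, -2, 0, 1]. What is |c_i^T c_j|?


Inner product: 3*-3 + 1*-2 + 1*0 + 1*1
Products: [-9, -2, 0, 1]
Sum = -10.
|dot| = 10.

10


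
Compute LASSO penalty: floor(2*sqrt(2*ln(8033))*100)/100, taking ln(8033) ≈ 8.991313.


ln(8033) ≈ 8.991313.
2*ln(n) ≈ 17.982626.
sqrt(2*ln(n)) ≈ sqrt(17.982626) ≈ 4.240593.
lambda ≈ 2*4.240593 = 8.481186.
floor(lambda*100)/100 = 8.48.

8.48


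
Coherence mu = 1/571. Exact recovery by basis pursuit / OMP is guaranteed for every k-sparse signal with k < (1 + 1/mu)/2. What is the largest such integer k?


1/mu = 571.
1 + 1/mu = 572.
(1 + 1/mu)/2 = 286 is an integer and the inequality is strict, so k_max = 286 - 1 = 285.

285


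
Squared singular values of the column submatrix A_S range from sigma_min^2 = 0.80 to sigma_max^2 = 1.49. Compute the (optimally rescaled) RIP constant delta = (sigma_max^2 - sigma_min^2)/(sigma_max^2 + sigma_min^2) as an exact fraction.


lambda_max - lambda_min = 1.49 - 0.80 = 0.69.
lambda_max + lambda_min = 1.49 + 0.80 = 2.29.
delta = 0.69/2.29 = 69/229.

69/229


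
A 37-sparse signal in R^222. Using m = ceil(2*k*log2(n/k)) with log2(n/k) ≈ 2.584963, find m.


log2(n/k) = log2(222/37) ≈ 2.584963.
2*k*log2(n/k) ≈ 2*37*2.584963 = 191.287262.
m = ceil(191.287262) = 192.

192


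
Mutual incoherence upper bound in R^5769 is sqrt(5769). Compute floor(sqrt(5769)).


75^2 = 5625 <= 5769 < 5776 = 76^2, so 75 <= sqrt(5769) < 76.
floor(sqrt(5769)) = 75.

75


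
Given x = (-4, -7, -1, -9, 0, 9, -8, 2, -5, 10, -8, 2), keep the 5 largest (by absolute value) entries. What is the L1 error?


Sorted |x_i| descending: [10, 9, 9, 8, 8, 7, 5, 4, 2, 2, 1, 0]
Keep top 5: [10, 9, 9, 8, 8]
Tail entries: [7, 5, 4, 2, 2, 1, 0]
L1 error = sum of tail = 21.

21


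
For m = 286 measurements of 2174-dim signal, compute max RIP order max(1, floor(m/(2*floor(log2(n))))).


floor(log2(2174)) = 11.
2*11 = 22.
m/(2*floor(log2(n))) = 286/22 ≈ 13.0.
floor = 13.
k = max(1, 13) = 13.

13


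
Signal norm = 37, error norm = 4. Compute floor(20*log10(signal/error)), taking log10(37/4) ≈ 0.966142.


||x||/||e|| = 37/4.
log10(37/4) ≈ 0.966142.
20*log10(||x||/||e||) ≈ 20*0.966142 = 19.32284.
floor(19.32284) = 19.

19


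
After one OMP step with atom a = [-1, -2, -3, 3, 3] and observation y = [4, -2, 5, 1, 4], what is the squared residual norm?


a^T a = 32.
a^T y = 0.
coeff = 0/32 = 0.
||r||^2 = 62.

62


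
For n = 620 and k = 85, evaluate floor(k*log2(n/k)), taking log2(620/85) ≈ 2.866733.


log2(n/k) = log2(620/85) ≈ 2.866733.
k*log2(n/k) ≈ 85*2.866733 = 243.672305.
floor(243.672305) = 243.

243


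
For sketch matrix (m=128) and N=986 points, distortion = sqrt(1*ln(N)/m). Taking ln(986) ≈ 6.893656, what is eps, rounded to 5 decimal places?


ln(986) ≈ 6.893656.
1*ln(N)/m ≈ 1*6.893656/128 ≈ 0.05385669.
eps = sqrt(0.05385669) ≈ 0.2320704 ≈ 0.23207.

0.23207


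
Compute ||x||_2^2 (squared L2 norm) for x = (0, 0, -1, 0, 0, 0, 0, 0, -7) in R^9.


Non-zero entries: [(2, -1), (8, -7)]
Squares: [1, 49]
||x||_2^2 = sum = 50.

50


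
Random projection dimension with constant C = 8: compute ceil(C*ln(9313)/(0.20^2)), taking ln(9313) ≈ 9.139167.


ln(9313) ≈ 9.139167.
eps^2 = 0.20^2 = 0.04.
C*ln(N)/eps^2 ≈ 8*9.139167/0.04 ≈ 1827.8334.
m = ceil(1827.8334) = 1828.

1828


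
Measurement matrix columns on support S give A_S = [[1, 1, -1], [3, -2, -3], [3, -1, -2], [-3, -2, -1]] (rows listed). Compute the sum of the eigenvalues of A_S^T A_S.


Sum of eigenvalues of A_S^T A_S = trace(A_S^T A_S) = sum of squared column norms of A_S.
A_S^T A_S diagonal: [28, 10, 15].
trace = 28 + 10 + 15 = 53.

53


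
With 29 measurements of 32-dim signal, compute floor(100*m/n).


100*m/n = 100*29/32 ≈ 90.625.
floor = 90.

90


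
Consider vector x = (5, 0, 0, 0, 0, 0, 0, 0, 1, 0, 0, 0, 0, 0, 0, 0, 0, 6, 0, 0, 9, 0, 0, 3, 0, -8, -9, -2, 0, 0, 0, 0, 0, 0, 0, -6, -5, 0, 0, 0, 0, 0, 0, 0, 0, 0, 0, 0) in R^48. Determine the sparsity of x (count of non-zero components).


Non-zero positions: [0, 8, 17, 20, 23, 25, 26, 27, 35, 36].
Sparsity = 10.

10


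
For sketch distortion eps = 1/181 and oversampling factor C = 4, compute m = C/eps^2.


1/eps = 181.
(1/eps)^2 = 32761.
m = 4*32761 = 131044.

131044


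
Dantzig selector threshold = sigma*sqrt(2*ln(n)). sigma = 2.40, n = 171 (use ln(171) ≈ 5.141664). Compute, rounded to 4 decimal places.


ln(171) ≈ 5.141664.
2*ln(n) ≈ 10.283328.
sqrt(2*ln(n)) ≈ sqrt(10.283328) ≈ 3.206763.
threshold ≈ 2.40*3.206763 = 7.6962312 ≈ 7.6962.

7.6962


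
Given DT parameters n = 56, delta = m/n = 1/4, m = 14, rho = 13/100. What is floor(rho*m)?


m = 1/4*56 = 14.
rho = 13/100.
rho*m = 13/100*14 = 1.82.
k = floor(1.82) = 1.

1


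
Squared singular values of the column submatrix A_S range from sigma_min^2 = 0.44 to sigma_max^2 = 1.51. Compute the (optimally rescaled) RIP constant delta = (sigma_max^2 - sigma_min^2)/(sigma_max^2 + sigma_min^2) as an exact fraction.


lambda_max - lambda_min = 1.51 - 0.44 = 1.07.
lambda_max + lambda_min = 1.51 + 0.44 = 1.95.
delta = 1.07/1.95 = 107/195.

107/195


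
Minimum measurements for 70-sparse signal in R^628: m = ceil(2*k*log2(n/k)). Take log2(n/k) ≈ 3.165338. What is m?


log2(n/k) = log2(628/70) ≈ 3.165338.
2*k*log2(n/k) ≈ 2*70*3.165338 = 443.14732.
m = ceil(443.14732) = 444.

444


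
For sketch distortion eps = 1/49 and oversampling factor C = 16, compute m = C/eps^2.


1/eps = 49.
(1/eps)^2 = 2401.
m = 16*2401 = 38416.

38416


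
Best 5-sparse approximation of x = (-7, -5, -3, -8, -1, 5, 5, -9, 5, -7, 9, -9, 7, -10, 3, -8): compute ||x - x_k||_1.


Sorted |x_i| descending: [10, 9, 9, 9, 8, 8, 7, 7, 7, 5, 5, 5, 5, 3, 3, 1]
Keep top 5: [10, 9, 9, 9, 8]
Tail entries: [8, 7, 7, 7, 5, 5, 5, 5, 3, 3, 1]
L1 error = sum of tail = 56.

56


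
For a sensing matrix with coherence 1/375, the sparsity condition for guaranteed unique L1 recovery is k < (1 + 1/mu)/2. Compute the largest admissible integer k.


1/mu = 375.
1 + 1/mu = 376.
(1 + 1/mu)/2 = 188 is an integer and the inequality is strict, so k_max = 188 - 1 = 187.

187


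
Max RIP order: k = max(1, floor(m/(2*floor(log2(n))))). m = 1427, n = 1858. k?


floor(log2(1858)) = 10.
2*10 = 20.
m/(2*floor(log2(n))) = 1427/20 ≈ 71.35.
floor = 71.
k = max(1, 71) = 71.

71


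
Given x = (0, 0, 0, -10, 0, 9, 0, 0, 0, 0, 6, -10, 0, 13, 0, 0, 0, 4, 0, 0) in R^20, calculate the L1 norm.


Non-zero entries: [(3, -10), (5, 9), (10, 6), (11, -10), (13, 13), (17, 4)]
Absolute values: [10, 9, 6, 10, 13, 4]
||x||_1 = sum = 52.

52


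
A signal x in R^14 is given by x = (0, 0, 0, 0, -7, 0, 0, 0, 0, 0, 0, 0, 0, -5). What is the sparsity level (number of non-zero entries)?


Non-zero positions: [4, 13].
Sparsity = 2.

2


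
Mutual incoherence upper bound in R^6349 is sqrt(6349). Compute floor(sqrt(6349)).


79^2 = 6241 <= 6349 < 6400 = 80^2, so 79 <= sqrt(6349) < 80.
floor(sqrt(6349)) = 79.

79


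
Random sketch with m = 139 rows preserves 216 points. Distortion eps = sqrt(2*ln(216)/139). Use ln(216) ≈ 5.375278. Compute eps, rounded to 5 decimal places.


ln(216) ≈ 5.375278.
2*ln(N)/m ≈ 2*5.375278/139 ≈ 0.07734213.
eps = sqrt(0.07734213) ≈ 0.2781045 ≈ 0.27810.

0.27810


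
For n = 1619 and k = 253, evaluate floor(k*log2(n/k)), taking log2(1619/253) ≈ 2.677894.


log2(n/k) = log2(1619/253) ≈ 2.677894.
k*log2(n/k) ≈ 253*2.677894 = 677.507182.
floor(677.507182) = 677.

677


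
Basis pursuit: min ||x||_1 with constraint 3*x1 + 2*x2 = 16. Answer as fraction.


Axis intercepts:
  x1 = 16/3, x2 = 0: L1 = 16/3
  x1 = 0, x2 = 8: L1 = 8
x* = (16/3, 0)
||x*||_1 = 16/3.

16/3


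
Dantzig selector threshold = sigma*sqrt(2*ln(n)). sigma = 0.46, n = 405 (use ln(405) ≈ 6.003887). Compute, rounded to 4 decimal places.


ln(405) ≈ 6.003887.
2*ln(n) ≈ 12.007774.
sqrt(2*ln(n)) ≈ sqrt(12.007774) ≈ 3.465224.
threshold ≈ 0.46*3.465224 = 1.59400304 ≈ 1.5940.

1.5940


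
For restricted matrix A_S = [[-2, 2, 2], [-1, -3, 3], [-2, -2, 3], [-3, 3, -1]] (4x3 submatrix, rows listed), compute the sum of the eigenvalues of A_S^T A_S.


Sum of eigenvalues of A_S^T A_S = trace(A_S^T A_S) = sum of squared column norms of A_S.
A_S^T A_S diagonal: [18, 26, 23].
trace = 18 + 26 + 23 = 67.

67


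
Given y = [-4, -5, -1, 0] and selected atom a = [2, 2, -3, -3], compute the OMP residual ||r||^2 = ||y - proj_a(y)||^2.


a^T a = 26.
a^T y = -15.
coeff = -15/26 = -15/26.
||r||^2 = 867/26.

867/26


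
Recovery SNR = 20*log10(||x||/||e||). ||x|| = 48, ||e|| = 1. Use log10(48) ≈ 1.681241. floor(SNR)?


||x||/||e|| = 48/1 = 48.
log10(48) ≈ 1.681241.
20*log10(||x||/||e||) ≈ 20*1.681241 = 33.62482.
floor(33.62482) = 33.

33


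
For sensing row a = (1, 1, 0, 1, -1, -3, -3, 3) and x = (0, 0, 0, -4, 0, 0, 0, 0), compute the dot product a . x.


Non-zero terms: ['1*-4']
Products: [-4]
y = sum = -4.

-4


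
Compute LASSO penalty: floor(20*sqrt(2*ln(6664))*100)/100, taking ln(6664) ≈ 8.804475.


ln(6664) ≈ 8.804475.
2*ln(n) ≈ 17.60895.
sqrt(2*ln(n)) ≈ sqrt(17.60895) ≈ 4.196302.
lambda ≈ 20*4.196302 = 83.92604.
floor(lambda*100)/100 = 83.92.

83.92


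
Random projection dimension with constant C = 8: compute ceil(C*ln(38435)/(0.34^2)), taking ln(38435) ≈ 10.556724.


ln(38435) ≈ 10.556724.
eps^2 = 0.34^2 = 0.1156.
C*ln(N)/eps^2 ≈ 8*10.556724/0.1156 ≈ 730.5691.
m = ceil(730.5691) = 731.

731


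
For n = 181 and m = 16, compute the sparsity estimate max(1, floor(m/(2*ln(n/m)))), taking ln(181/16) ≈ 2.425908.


n/m = 181/16.
ln(n/m) ≈ 2.425908.
2*ln(n/m) ≈ 4.851816.
m/(2*ln(n/m)) ≈ 16/4.851816 ≈ 3.2977.
floor = 3.
k_max = max(1, 3) = 3.

3


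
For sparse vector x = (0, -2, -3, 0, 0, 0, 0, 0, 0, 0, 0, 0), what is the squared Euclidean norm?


Non-zero entries: [(1, -2), (2, -3)]
Squares: [4, 9]
||x||_2^2 = sum = 13.

13


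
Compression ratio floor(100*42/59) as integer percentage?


100*m/n = 100*42/59 ≈ 71.1864.
floor = 71.

71


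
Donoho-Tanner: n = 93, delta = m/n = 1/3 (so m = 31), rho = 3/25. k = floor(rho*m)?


m = 1/3*93 = 31.
rho = 3/25.
rho*m = 3/25*31 = 3.72.
k = floor(3.72) = 3.

3


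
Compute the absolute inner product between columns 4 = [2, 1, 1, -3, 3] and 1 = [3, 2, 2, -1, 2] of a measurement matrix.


Inner product: 2*3 + 1*2 + 1*2 + -3*-1 + 3*2
Products: [6, 2, 2, 3, 6]
Sum = 19.
|dot| = 19.

19


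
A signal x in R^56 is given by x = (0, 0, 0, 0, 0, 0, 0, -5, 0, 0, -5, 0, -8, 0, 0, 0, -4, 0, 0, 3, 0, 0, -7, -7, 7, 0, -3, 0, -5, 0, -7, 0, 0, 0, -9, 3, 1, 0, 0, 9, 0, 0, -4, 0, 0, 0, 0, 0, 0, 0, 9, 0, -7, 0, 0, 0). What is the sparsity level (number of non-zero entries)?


Non-zero positions: [7, 10, 12, 16, 19, 22, 23, 24, 26, 28, 30, 34, 35, 36, 39, 42, 50, 52].
Sparsity = 18.

18


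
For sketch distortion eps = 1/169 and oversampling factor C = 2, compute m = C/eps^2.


1/eps = 169.
(1/eps)^2 = 28561.
m = 2*28561 = 57122.

57122


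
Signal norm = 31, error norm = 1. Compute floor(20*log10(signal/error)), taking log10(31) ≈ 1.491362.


||x||/||e|| = 31/1 = 31.
log10(31) ≈ 1.491362.
20*log10(||x||/||e||) ≈ 20*1.491362 = 29.82724.
floor(29.82724) = 29.

29


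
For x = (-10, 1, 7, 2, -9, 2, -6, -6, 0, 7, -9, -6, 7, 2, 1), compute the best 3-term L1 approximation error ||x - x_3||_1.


Sorted |x_i| descending: [10, 9, 9, 7, 7, 7, 6, 6, 6, 2, 2, 2, 1, 1, 0]
Keep top 3: [10, 9, 9]
Tail entries: [7, 7, 7, 6, 6, 6, 2, 2, 2, 1, 1, 0]
L1 error = sum of tail = 47.

47


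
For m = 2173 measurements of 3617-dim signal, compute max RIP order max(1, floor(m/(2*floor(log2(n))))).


floor(log2(3617)) = 11.
2*11 = 22.
m/(2*floor(log2(n))) = 2173/22 ≈ 98.7727.
floor = 98.
k = max(1, 98) = 98.

98


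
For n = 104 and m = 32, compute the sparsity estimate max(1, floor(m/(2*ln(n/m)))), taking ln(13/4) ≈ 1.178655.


n/m = 104/32 = 13/4.
ln(n/m) ≈ 1.178655.
2*ln(n/m) ≈ 2.35731.
m/(2*ln(n/m)) ≈ 32/2.35731 ≈ 13.5748.
floor = 13.
k_max = max(1, 13) = 13.

13


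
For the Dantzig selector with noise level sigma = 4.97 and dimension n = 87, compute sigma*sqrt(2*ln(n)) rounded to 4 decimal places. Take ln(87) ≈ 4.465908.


ln(87) ≈ 4.465908.
2*ln(n) ≈ 8.931816.
sqrt(2*ln(n)) ≈ sqrt(8.931816) ≈ 2.988614.
threshold ≈ 4.97*2.988614 = 14.85341158 ≈ 14.8534.

14.8534


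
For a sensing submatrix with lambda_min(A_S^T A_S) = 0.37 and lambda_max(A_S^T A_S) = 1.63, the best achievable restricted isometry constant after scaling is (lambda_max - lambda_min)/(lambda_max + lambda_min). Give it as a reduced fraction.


lambda_max - lambda_min = 1.63 - 0.37 = 1.26.
lambda_max + lambda_min = 1.63 + 0.37 = 2.00.
delta = 1.26/2.00 = 126/200 = 63/100.

63/100


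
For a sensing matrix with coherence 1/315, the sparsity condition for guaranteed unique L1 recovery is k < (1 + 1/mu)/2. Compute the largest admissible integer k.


1/mu = 315.
1 + 1/mu = 316.
(1 + 1/mu)/2 = 158 is an integer and the inequality is strict, so k_max = 158 - 1 = 157.

157


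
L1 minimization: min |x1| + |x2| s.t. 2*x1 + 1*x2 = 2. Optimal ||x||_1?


Axis intercepts:
  x1 = 1, x2 = 0: L1 = 1
  x1 = 0, x2 = 2: L1 = 2
x* = (1, 0)
||x*||_1 = 1.

1


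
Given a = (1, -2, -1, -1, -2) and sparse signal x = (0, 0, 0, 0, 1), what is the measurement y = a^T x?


Non-zero terms: ['-2*1']
Products: [-2]
y = sum = -2.

-2


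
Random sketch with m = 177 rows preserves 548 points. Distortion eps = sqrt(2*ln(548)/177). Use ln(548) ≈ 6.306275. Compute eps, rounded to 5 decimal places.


ln(548) ≈ 6.306275.
2*ln(N)/m ≈ 2*6.306275/177 ≈ 0.07125734.
eps = sqrt(0.07125734) ≈ 0.2669407 ≈ 0.26694.

0.26694


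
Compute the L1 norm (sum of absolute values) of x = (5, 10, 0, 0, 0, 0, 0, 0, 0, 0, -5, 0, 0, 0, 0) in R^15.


Non-zero entries: [(0, 5), (1, 10), (10, -5)]
Absolute values: [5, 10, 5]
||x||_1 = sum = 20.

20


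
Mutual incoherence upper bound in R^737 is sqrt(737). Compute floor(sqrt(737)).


27^2 = 729 <= 737 < 784 = 28^2, so 27 <= sqrt(737) < 28.
floor(sqrt(737)) = 27.

27


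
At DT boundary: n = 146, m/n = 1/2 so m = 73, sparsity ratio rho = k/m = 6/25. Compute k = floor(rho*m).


m = 1/2*146 = 73.
rho = 6/25.
rho*m = 6/25*73 = 17.52.
k = floor(17.52) = 17.

17


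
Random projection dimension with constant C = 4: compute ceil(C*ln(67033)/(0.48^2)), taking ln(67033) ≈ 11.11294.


ln(67033) ≈ 11.11294.
eps^2 = 0.48^2 = 0.2304.
C*ln(N)/eps^2 ≈ 4*11.11294/0.2304 ≈ 192.933.
m = ceil(192.933) = 193.

193


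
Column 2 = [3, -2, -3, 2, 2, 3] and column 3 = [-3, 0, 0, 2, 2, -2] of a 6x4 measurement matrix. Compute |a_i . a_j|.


Inner product: 3*-3 + -2*0 + -3*0 + 2*2 + 2*2 + 3*-2
Products: [-9, 0, 0, 4, 4, -6]
Sum = -7.
|dot| = 7.

7


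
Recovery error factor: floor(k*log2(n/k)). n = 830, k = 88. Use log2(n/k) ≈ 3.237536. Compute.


log2(n/k) = log2(830/88) ≈ 3.237536.
k*log2(n/k) ≈ 88*3.237536 = 284.903168.
floor(284.903168) = 284.

284


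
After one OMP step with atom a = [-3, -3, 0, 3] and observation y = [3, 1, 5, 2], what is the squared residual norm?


a^T a = 27.
a^T y = -6.
coeff = -6/27 = -2/9.
||r||^2 = 113/3.

113/3


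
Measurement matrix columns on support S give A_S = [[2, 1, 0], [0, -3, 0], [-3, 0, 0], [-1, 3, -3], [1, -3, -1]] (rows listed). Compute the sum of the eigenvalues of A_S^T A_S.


Sum of eigenvalues of A_S^T A_S = trace(A_S^T A_S) = sum of squared column norms of A_S.
A_S^T A_S diagonal: [15, 28, 10].
trace = 15 + 28 + 10 = 53.

53


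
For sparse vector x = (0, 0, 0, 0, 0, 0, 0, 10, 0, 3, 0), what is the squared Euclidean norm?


Non-zero entries: [(7, 10), (9, 3)]
Squares: [100, 9]
||x||_2^2 = sum = 109.

109


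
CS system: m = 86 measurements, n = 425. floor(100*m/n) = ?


100*m/n = 100*86/425 ≈ 20.2353.
floor = 20.

20


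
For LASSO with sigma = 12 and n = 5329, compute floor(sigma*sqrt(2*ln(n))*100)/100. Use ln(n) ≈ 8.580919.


ln(5329) ≈ 8.580919.
2*ln(n) ≈ 17.161838.
sqrt(2*ln(n)) ≈ sqrt(17.161838) ≈ 4.142685.
lambda ≈ 12*4.142685 = 49.71222.
floor(lambda*100)/100 = 49.71.

49.71


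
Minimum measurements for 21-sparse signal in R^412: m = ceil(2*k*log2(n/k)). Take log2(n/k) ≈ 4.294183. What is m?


log2(n/k) = log2(412/21) ≈ 4.294183.
2*k*log2(n/k) ≈ 2*21*4.294183 = 180.355686.
m = ceil(180.355686) = 181.

181


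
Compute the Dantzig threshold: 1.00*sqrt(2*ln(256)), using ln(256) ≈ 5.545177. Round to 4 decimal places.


ln(256) ≈ 5.545177.
2*ln(n) ≈ 11.090354.
sqrt(2*ln(n)) ≈ sqrt(11.090354) ≈ 3.330218.
threshold ≈ 1.00*3.330218 = 3.330218 ≈ 3.3302.

3.3302


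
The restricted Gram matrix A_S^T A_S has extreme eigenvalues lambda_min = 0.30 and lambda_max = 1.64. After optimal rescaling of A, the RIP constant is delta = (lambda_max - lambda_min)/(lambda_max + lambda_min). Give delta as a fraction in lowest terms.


lambda_max - lambda_min = 1.64 - 0.30 = 1.34.
lambda_max + lambda_min = 1.64 + 0.30 = 1.94.
delta = 1.34/1.94 = 134/194 = 67/97.

67/97


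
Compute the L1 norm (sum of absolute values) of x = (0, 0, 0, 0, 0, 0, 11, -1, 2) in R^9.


Non-zero entries: [(6, 11), (7, -1), (8, 2)]
Absolute values: [11, 1, 2]
||x||_1 = sum = 14.

14


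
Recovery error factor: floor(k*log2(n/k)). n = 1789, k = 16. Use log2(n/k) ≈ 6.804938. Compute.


log2(n/k) = log2(1789/16) ≈ 6.804938.
k*log2(n/k) ≈ 16*6.804938 = 108.879008.
floor(108.879008) = 108.

108


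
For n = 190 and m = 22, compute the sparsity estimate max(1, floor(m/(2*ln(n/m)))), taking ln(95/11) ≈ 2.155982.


n/m = 190/22 = 95/11.
ln(n/m) ≈ 2.155982.
2*ln(n/m) ≈ 4.311964.
m/(2*ln(n/m)) ≈ 22/4.311964 ≈ 5.1021.
floor = 5.
k_max = max(1, 5) = 5.

5


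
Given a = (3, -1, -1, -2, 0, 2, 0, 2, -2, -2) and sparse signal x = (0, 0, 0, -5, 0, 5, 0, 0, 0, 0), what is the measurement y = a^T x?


Non-zero terms: ['-2*-5', '2*5']
Products: [10, 10]
y = sum = 20.

20


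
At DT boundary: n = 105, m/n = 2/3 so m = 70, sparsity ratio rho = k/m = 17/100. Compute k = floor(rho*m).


m = 2/3*105 = 70.
rho = 17/100.
rho*m = 17/100*70 = 11.9.
k = floor(11.9) = 11.

11


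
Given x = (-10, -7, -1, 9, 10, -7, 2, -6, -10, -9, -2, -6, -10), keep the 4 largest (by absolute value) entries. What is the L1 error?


Sorted |x_i| descending: [10, 10, 10, 10, 9, 9, 7, 7, 6, 6, 2, 2, 1]
Keep top 4: [10, 10, 10, 10]
Tail entries: [9, 9, 7, 7, 6, 6, 2, 2, 1]
L1 error = sum of tail = 49.

49


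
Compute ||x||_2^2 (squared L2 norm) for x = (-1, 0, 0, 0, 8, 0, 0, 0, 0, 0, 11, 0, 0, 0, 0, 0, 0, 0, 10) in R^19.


Non-zero entries: [(0, -1), (4, 8), (10, 11), (18, 10)]
Squares: [1, 64, 121, 100]
||x||_2^2 = sum = 286.

286


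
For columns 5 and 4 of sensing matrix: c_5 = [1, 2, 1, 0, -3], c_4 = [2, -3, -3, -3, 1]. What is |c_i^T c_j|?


Inner product: 1*2 + 2*-3 + 1*-3 + 0*-3 + -3*1
Products: [2, -6, -3, 0, -3]
Sum = -10.
|dot| = 10.

10


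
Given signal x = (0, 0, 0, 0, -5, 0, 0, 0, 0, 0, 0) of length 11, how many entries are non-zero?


Non-zero positions: [4].
Sparsity = 1.

1
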